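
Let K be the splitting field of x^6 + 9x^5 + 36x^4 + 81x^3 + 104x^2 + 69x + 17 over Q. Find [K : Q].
24

The degree of the splitting field over Q equals the order of the Galois group, so first determine the group. The polynomial f is an irreducible sextic over Q, so G = Gal(f/Q) is one of the 16 transitive subgroups 6T1, ..., 6T16 of S_6. The discriminant of f is 810448, which is not a perfect square, so G is not contained in A_6. The transitive groups of degree 6 not contained in A_6 are: C_6 (6T1, order 6), S_3 (6T2, order 6), D_6 (6T3, order 12), C_3 x S_3 (6T5, order 18), A_4 x C_2 (6T6, order 24), S_4 (6T8, order 24), S_3 x S_3 (6T9, order 36), S_4 x C_2 (6T11, order 48), (S_3 x S_3) : C_2 (6T13, order 72), PGL(2,5) (6T14, order 120), S_6 (6T16, order 720). By Dedekind's theorem, for a prime p not dividing disc(f) the degrees of the irreducible factors of f mod p form the cycle type of an element of G. Factoring f modulo the 22 such primes p <= 89 (skipping 2, 37, which divide the discriminant), each new pattern first appears at: mod 3: f = (x^3 + x^2 + 2x + 1)(x^3 + 2x^2 + 2x + 2), pattern 3+3; mod 5: f = (x^2 + 2x + 4)(x^2 + 3x + 4)(x^2 + 4x + 2), pattern 2+2+2; mod 17: f = (x)(x + 3)(x^4 + 6x^3 + x^2 + 10x + 6), pattern 4+1+1; mod 67: f = (x + 6)(x + 64)(x^2 + 3x + 42)(x^2 + 3x + 52), pattern 2+2+1+1. No other pattern occurs in this range, so the set of observed cycle types is {3+3, 2+2+2, 4+1+1, 2+2+1+1}. The candidates containing elements of all these cycle types are S_4 (6T8) of order 24, S_4 x C_2 (6T11) of order 48, PGL(2,5) (6T14) of order 120, S_6 (6T16) of order 720; the others are excluded. The observed types are precisely the cycle types that occur in S_4 (6T8) (apart from the identity). Each of the other remaining candidates has further cycle types, and by the Chebotarev density theorem the matching factorization patterns would occur for a proportion of primes equal to their share of the group: S_4 x C_2 (6T11) additionally contains elements of type 6, 4+2, 2+1+1+1+1 (17 of its 48 elements, about 35% of primes); PGL(2,5) (6T14) additionally contains elements of type 6, 5+1 (44 of its 120 elements, about 37% of primes); S_6 (6T16) additionally contains elements of type 6, 5+1, 4+2, 3+2+1, 3+1+1+1, 2+1+1+1+1 (529 of its 720 elements, about 73% of primes). None of the 22 primes tested shows any such pattern (for each of these groups the chance of that is below 10^-4), which rules them out. Hence G = S_4 (6T8), of order 24. The Galois group S_4 (6T8) has order 24, so the splitting field has degree 24 over Q.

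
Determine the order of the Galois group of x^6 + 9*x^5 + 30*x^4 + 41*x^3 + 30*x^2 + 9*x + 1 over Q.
The degree of the splitting field over Q equals the order of the Galois group, so first determine the group. The polynomial f is an irreducible sextic over Q, so G = Gal(f/Q) is one of the 16 transitive subgroups 6T1, ..., 6T16 of S_6. The discriminant of f is -67744512, which is not a perfect square, so G is not contained in A_6. The transitive groups of degree 6 not contained in A_6 are: C_6 (6T1, order 6), S_3 (6T2, order 6), D_6 (6T3, order 12), C_3 x S_3 (6T5, order 18), A_4 x C_2 (6T6, order 24), S_4 (6T8, order 24), S_3 x S_3 (6T9, order 36), S_4 x C_2 (6T11, order 48), (S_3 x S_3) : C_2 (6T13, order 72), PGL(2,5) (6T14, order 120), S_6 (6T16, order 720). By Dedekind's theorem, for a prime p not dividing disc(f) the degrees of the irreducible factors of f mod p form the cycle type of an element of G. Factoring f modulo the 23 such primes p <= 101 (skipping 2, 3, 11, which divide the discriminant), each new pattern first appears at: mod 5: f = (x^2 + 2x + 4)(x^2 + 3x + 4)(x^2 + 4x + 1), pattern 2+2+2; mod 7: f = (x^3 + 2x + 1)(x^3 + 2x^2 + 1), pattern 3+3; mod 31: f = (x + 2)(x + 7)(x + 9)(x + 16)(x + 18)(x + 19), pattern 1+1+1+1+1+1. No other pattern occurs in this range, so the set of observed cycle types is {2+2+2, 3+3, 1+1+1+1+1+1}. The candidates containing elements of all these cycle types are C_6 (6T1) of order 6, S_3 (6T2) of order 6, D_6 (6T3) of order 12, C_3 x S_3 (6T5) of order 18, A_4 x C_2 (6T6) of order 24, S_4 (6T8) of order 24, S_3 x S_3 (6T9) of order 36, S_4 x C_2 (6T11) of order 48, (S_3 x S_3) : C_2 (6T13) of order 72, PGL(2,5) (6T14) of order 120, S_6 (6T16) of order 720; the others are excluded. The observed types are precisely the cycle types that occur in S_3 (6T2). Each of the other remaining candidates has further cycle types, and by the Chebotarev density theorem the matching factorization patterns would occur for a proportion of primes equal to their share of the group: C_6 (6T1) additionally contains elements of type 6 (2 of its 6 elements, about 33% of primes); D_6 (6T3) additionally contains elements of type 6, 2+2+1+1 (5 of its 12 elements, about 42% of primes); C_3 x S_3 (6T5) additionally contains elements of type 6, 3+1+1+1 (10 of its 18 elements, about 56% of primes); A_4 x C_2 (6T6) additionally contains elements of type 6, 2+2+1+1, 2+1+1+1+1 (14 of its 24 elements, about 58% of primes); S_4 (6T8) additionally contains elements of type 4+1+1, 2+2+1+1 (9 of its 24 elements, about 38% of primes); S_3 x S_3 (6T9) additionally contains elements of type 6, 3+1+1+1, 2+2+1+1 (25 of its 36 elements, about 69% of primes); S_4 x C_2 (6T11) additionally contains elements of type 6, 4+2, 4+1+1, 2+2+1+1, 2+1+1+1+1 (32 of its 48 elements, about 67% of primes); (S_3 x S_3) : C_2 (6T13) additionally contains elements of type 6, 4+2, 3+2+1, 3+1+1+1, 2+2+1+1, 2+1+1+1+1 (61 of its 72 elements, about 85% of primes); PGL(2,5) (6T14) additionally contains elements of type 6, 5+1, 4+1+1, 2+2+1+1 (89 of its 120 elements, about 74% of primes); S_6 (6T16) additionally contains elements of type 6, 5+1, 4+2, 4+1+1, 3+2+1, 3+1+1+1, 2+2+1+1, 2+1+1+1+1 (664 of its 720 elements, about 92% of primes). None of the 23 primes tested shows any such pattern (for each of these groups the chance of that is below 10^-4), which rules them out. Hence G = S_3 (6T2), of order 6. The Galois group S_3 (6T2) has order 6, so the splitting field has degree 6 over Q.

6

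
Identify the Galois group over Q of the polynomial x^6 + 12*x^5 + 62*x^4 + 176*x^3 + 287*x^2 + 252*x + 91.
A_4

The polynomial f is an irreducible sextic over Q, so G = Gal(f/Q) is one of the 16 transitive subgroups 6T1, ..., 6T16 of S_6. The discriminant of f is 153664 = 392^2, a perfect square, so G is contained in A_6. The transitive groups of degree 6 contained in A_6 are: A_4 (6T4, order 12), S_4 (6T7, order 24), (C_3 x C_3) : C_4 (6T10, order 36), PSL(2,5) (6T12, order 60), A_6 (6T15, order 360). By Dedekind's theorem, for a prime p not dividing disc(f) the degrees of the irreducible factors of f mod p form the cycle type of an element of G. Factoring f modulo the 33 such primes p <= 149 (skipping 2, 7, which divide the discriminant), each new pattern first appears at: mod 3: f = (x^3 + x^2 + x + 2)(x^3 + 2x^2 + 2x + 2), pattern 3+3; mod 13: f = (x)(x + 4)(x^2 + 4x + 2)(x^2 + 4x + 12), pattern 2+2+1+1. No other pattern occurs in this range, so the set of observed cycle types is {3+3, 2+2+1+1}. The candidates containing elements of all these cycle types are A_4 (6T4) of order 12, S_4 (6T7) of order 24, (C_3 x C_3) : C_4 (6T10) of order 36, PSL(2,5) (6T12) of order 60, A_6 (6T15) of order 360; the others are excluded. The observed types are precisely the cycle types that occur in A_4 (6T4) (apart from the identity). Each of the other remaining candidates has further cycle types, and by the Chebotarev density theorem the matching factorization patterns would occur for a proportion of primes equal to their share of the group: S_4 (6T7) additionally contains elements of type 4+2 (6 of its 24 elements, about 25% of primes); (C_3 x C_3) : C_4 (6T10) additionally contains elements of type 4+2, 3+1+1+1 (22 of its 36 elements, about 61% of primes); PSL(2,5) (6T12) additionally contains elements of type 5+1 (24 of its 60 elements, about 40% of primes); A_6 (6T15) additionally contains elements of type 5+1, 4+2, 3+1+1+1 (274 of its 360 elements, about 76% of primes). None of the 33 primes tested shows any such pattern (for each of these groups the chance of that is below 10^-4), which rules them out. Hence G = A_4 (6T4), of order 12.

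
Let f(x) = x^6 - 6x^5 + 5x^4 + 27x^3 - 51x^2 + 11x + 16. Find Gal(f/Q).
6T12: PSL(2,5)

The polynomial f is an irreducible sextic over Q, so G = Gal(f/Q) is one of the 16 transitive subgroups 6T1, ..., 6T16 of S_6. The discriminant of f is 30991489 = 5567^2, a perfect square, so G is contained in A_6. The transitive groups of degree 6 contained in A_6 are: A_4 (6T4, order 12), S_4 (6T7, order 24), (C_3 x C_3) : C_4 (6T10, order 36), PSL(2,5) (6T12, order 60), A_6 (6T15, order 360). By Dedekind's theorem, for a prime p not dividing disc(f) the degrees of the irreducible factors of f mod p form the cycle type of an element of G. Factoring f modulo the 21 such primes p <= 79 (skipping 19, which divides the discriminant), each new pattern first appears at: mod 2: f = (x)(x^5 + x^3 + x^2 + x + 1), pattern 5+1; mod 7: f = (x^3 + 2x^2 + 4x + 5)(x^3 + 6x^2 + 3x + 6), pattern 3+3; mod 61: f = (x + 1)(x + 23)(x^2 + 44x + 55)(x^2 + 48x + 60), pattern 2+2+1+1. No other pattern occurs in this range, so the set of observed cycle types is {5+1, 3+3, 2+2+1+1}. The candidates containing elements of all these cycle types are PSL(2,5) (6T12) of order 60, A_6 (6T15) of order 360; the others are excluded. The observed types are precisely the cycle types that occur in PSL(2,5) (6T12) (apart from the identity). Each of the other remaining candidates has further cycle types, and by the Chebotarev density theorem the matching factorization patterns would occur for a proportion of primes equal to their share of the group: A_6 (6T15) additionally contains elements of type 4+2, 3+1+1+1 (130 of its 360 elements, about 36% of primes). None of the 21 primes tested shows any such pattern (for each of these groups the chance of that is below 10^-4), which rules them out. Hence G = PSL(2,5) (6T12), of order 60.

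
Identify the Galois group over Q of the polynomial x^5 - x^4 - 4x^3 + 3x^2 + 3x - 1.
C_5 (order 5)

The polynomial f is an irreducible quintic over Q, so G = Gal(f/Q) is a transitive subgroup of S_5: one of C_5 (5T1, order 5), D_5 (5T2, order 10), F_20 (5T3, order 20), A_5 (5T4, order 60) or S_5 (5T5, order 120). The discriminant of f is 14641 = 121^2, a perfect square, so G is contained in A_5. The transitive groups of degree 5 contained in A_5 are: C_5 (5T1, order 5), D_5 (5T2, order 10), A_5 (5T4, order 60). By Dedekind's theorem, for a prime p not dividing disc(f) the degrees of the irreducible factors of f mod p form the cycle type of an element of G. Factoring f modulo the 14 such primes p <= 47 (skipping 11, which divides the discriminant), each new pattern first appears at: mod 2: f = (x^5 + x^4 + x^2 + x + 1), pattern 5; mod 23: f = (x + 4)(x + 6)(x + 10)(x + 11)(x + 14), pattern 1+1+1+1+1. No other pattern occurs in this range, so the set of observed cycle types is {5, 1+1+1+1+1}. The candidates containing elements of all these cycle types are C_5 (5T1) of order 5, D_5 (5T2) of order 10, A_5 (5T4) of order 60; the others are excluded. The observed types are precisely the cycle types that occur in C_5 (5T1). Each of the other remaining candidates has further cycle types, and by the Chebotarev density theorem the matching factorization patterns would occur for a proportion of primes equal to their share of the group: D_5 (5T2) additionally contains elements of type 2+2+1 (5 of its 10 elements, about 50% of primes); A_5 (5T4) additionally contains elements of type 3+1+1, 2+2+1 (35 of its 60 elements, about 58% of primes). None of the 14 primes tested shows any such pattern (for each of these groups the chance of that is below 10^-4), which rules them out. Hence G = C_5 (5T1), of order 5.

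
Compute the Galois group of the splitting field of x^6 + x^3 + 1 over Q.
C_6, the cyclic group of order 6

The polynomial f is an irreducible sextic over Q, so G = Gal(f/Q) is one of the 16 transitive subgroups 6T1, ..., 6T16 of S_6. The discriminant of f is -19683, which is not a perfect square, so G is not contained in A_6. The transitive groups of degree 6 not contained in A_6 are: C_6 (6T1, order 6), S_3 (6T2, order 6), D_6 (6T3, order 12), C_3 x S_3 (6T5, order 18), A_4 x C_2 (6T6, order 24), S_4 (6T8, order 24), S_3 x S_3 (6T9, order 36), S_4 x C_2 (6T11, order 48), (S_3 x S_3) : C_2 (6T13, order 72), PGL(2,5) (6T14, order 120), S_6 (6T16, order 720). By Dedekind's theorem, for a prime p not dividing disc(f) the degrees of the irreducible factors of f mod p form the cycle type of an element of G. Factoring f modulo the 37 such primes p <= 163 (skipping 3, which divides the discriminant), each new pattern first appears at: mod 2: f = (x^6 + x^3 + 1), pattern 6; mod 7: f = (x^3 + 3)(x^3 + 5), pattern 3+3; mod 17: f = (x^2 + 3x + 1)(x^2 + 4x + 1)(x^2 + 10x + 1), pattern 2+2+2; mod 19: f = (x + 2)(x + 3)(x + 10)(x + 13)(x + 14)(x + 15), pattern 1+1+1+1+1+1. No other pattern occurs in this range, so the set of observed cycle types is {6, 3+3, 2+2+2, 1+1+1+1+1+1}. The candidates containing elements of all these cycle types are C_6 (6T1) of order 6, D_6 (6T3) of order 12, C_3 x S_3 (6T5) of order 18, A_4 x C_2 (6T6) of order 24, S_3 x S_3 (6T9) of order 36, S_4 x C_2 (6T11) of order 48, (S_3 x S_3) : C_2 (6T13) of order 72, PGL(2,5) (6T14) of order 120, S_6 (6T16) of order 720; the others are excluded. The observed types are precisely the cycle types that occur in C_6 (6T1). Each of the other remaining candidates has further cycle types, and by the Chebotarev density theorem the matching factorization patterns would occur for a proportion of primes equal to their share of the group: D_6 (6T3) additionally contains elements of type 2+2+1+1 (3 of its 12 elements, about 25% of primes); C_3 x S_3 (6T5) additionally contains elements of type 3+1+1+1 (4 of its 18 elements, about 22% of primes); A_4 x C_2 (6T6) additionally contains elements of type 2+2+1+1, 2+1+1+1+1 (6 of its 24 elements, about 25% of primes); S_3 x S_3 (6T9) additionally contains elements of type 3+1+1+1, 2+2+1+1 (13 of its 36 elements, about 36% of primes); S_4 x C_2 (6T11) additionally contains elements of type 4+2, 4+1+1, 2+2+1+1, 2+1+1+1+1 (24 of its 48 elements, about 50% of primes); (S_3 x S_3) : C_2 (6T13) additionally contains elements of type 4+2, 3+2+1, 3+1+1+1, 2+2+1+1, 2+1+1+1+1 (49 of its 72 elements, about 68% of primes); PGL(2,5) (6T14) additionally contains elements of type 5+1, 4+1+1, 2+2+1+1 (69 of its 120 elements, about 58% of primes); S_6 (6T16) additionally contains elements of type 5+1, 4+2, 4+1+1, 3+2+1, 3+1+1+1, 2+2+1+1, 2+1+1+1+1 (544 of its 720 elements, about 76% of primes). None of the 37 primes tested shows any such pattern (for each of these groups the chance of that is below 10^-4), which rules them out. Hence G = C_6 (6T1), of order 6.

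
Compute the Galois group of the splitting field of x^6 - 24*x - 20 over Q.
A_6

The polynomial f is an irreducible sextic over Q, so G = Gal(f/Q) is one of the 16 transitive subgroups 6T1, ..., 6T16 of S_6. The discriminant of f is 746496000000 = 864000^2, a perfect square, so G is contained in A_6. The transitive groups of degree 6 contained in A_6 are: A_4 (6T4, order 12), S_4 (6T7, order 24), (C_3 x C_3) : C_4 (6T10, order 36), PSL(2,5) (6T12, order 60), A_6 (6T15, order 360). By Dedekind's theorem, for a prime p not dividing disc(f) the degrees of the irreducible factors of f mod p form the cycle type of an element of G. Factoring f modulo the 6 such primes p <= 23 (skipping 2, 3, 5, which divide the discriminant), each new pattern first appears at: mod 7: f = (x + 4)(x^5 + 3x^4 + 2x^3 + 6x^2 + 4x + 2), pattern 5+1; mod 23: f = (x + 2)(x + 11)(x + 16)(x^3 + 17x^2 + 13x + 7), pattern 3+1+1+1. No other pattern occurs in this range, so the set of observed cycle types is {5+1, 3+1+1+1}. Among the candidates above, the only group containing elements of all these cycle types is A_6 (6T15) — each of A_4 (6T4), S_4 (6T7), (C_3 x C_3) : C_4 (6T10), PSL(2,5) (6T12) lacks at least one of them. Hence G = A_6 (6T15), of order 360.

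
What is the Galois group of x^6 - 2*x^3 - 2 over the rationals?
The polynomial f is an irreducible sextic over Q, so G = Gal(f/Q) is one of the 16 transitive subgroups 6T1, ..., 6T16 of S_6. The discriminant of f is 5038848, which is not a perfect square, so G is not contained in A_6. The transitive groups of degree 6 not contained in A_6 are: C_6 (6T1, order 6), S_3 (6T2, order 6), D_6 (6T3, order 12), C_3 x S_3 (6T5, order 18), A_4 x C_2 (6T6, order 24), S_4 (6T8, order 24), S_3 x S_3 (6T9, order 36), S_4 x C_2 (6T11, order 48), (S_3 x S_3) : C_2 (6T13, order 72), PGL(2,5) (6T14, order 120), S_6 (6T16, order 720). By Dedekind's theorem, for a prime p not dividing disc(f) the degrees of the irreducible factors of f mod p form the cycle type of an element of G. Factoring f modulo the 23 such primes p <= 97 (skipping 2, 3, which divide the discriminant), each new pattern first appears at: mod 5: f = (x^6 + 3x^3 + 3), pattern 6; mod 11: f = (x + 3)(x + 5)(x^2 + 6x + 3)(x^2 + 8x + 9), pattern 2+2+1+1; mod 13: f = (x + 2)(x + 5)(x + 6)(x^3 + 3), pattern 3+1+1+1; mod 31: f = (x^2 + 8x + 24)(x^2 + 9x + 11)(x^2 + 14x + 27), pattern 2+2+2; mod 97: f = (x^3 + 9)(x^3 + 86), pattern 3+3. No other pattern occurs in this range, so the set of observed cycle types is {6, 2+2+1+1, 3+1+1+1, 2+2+2, 3+3}. The candidates containing elements of all these cycle types are S_3 x S_3 (6T9) of order 36, (S_3 x S_3) : C_2 (6T13) of order 72, S_6 (6T16) of order 720; the others are excluded. The observed types are precisely the cycle types that occur in S_3 x S_3 (6T9) (apart from the identity). Each of the other remaining candidates has further cycle types, and by the Chebotarev density theorem the matching factorization patterns would occur for a proportion of primes equal to their share of the group: (S_3 x S_3) : C_2 (6T13) additionally contains elements of type 4+2, 3+2+1, 2+1+1+1+1 (36 of its 72 elements, about 50% of primes); S_6 (6T16) additionally contains elements of type 5+1, 4+2, 4+1+1, 3+2+1, 2+1+1+1+1 (459 of its 720 elements, about 64% of primes). None of the 23 primes tested shows any such pattern (for each of these groups the chance of that is below 10^-4), which rules them out. Hence G = S_3 x S_3 (6T9), of order 36.

S_3 x S_3 (also written G36-)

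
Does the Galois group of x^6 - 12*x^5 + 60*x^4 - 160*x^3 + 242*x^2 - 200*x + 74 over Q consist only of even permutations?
The polynomial is irreducible of degree 6 over Q. Its discriminant is -2508800, which is not a perfect square. A Galois group lies in the alternating group exactly when the discriminant is a square in Q, so the Galois group (S_4 x C_2) is not contained in A_6.

No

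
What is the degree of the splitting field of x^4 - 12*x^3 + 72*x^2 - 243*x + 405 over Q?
24

The degree of the splitting field over Q equals the order of the Galois group, so first determine the group. The polynomial is an irreducible quartic over Q and its discriminant is 121699989, which is not a perfect square, so the Galois group is not contained in A_4. The resolvent cubic y^3 - 72*y^2 + 1296*y - 729 is irreducible over Q. An irreducible resolvent with non-square discriminant gives S_4. The Galois group S_4 (4T5) has order 24, so the splitting field has degree 24 over Q.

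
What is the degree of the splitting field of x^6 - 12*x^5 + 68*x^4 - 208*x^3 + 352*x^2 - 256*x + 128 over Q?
72

The degree of the splitting field over Q equals the order of the Galois group, so first determine the group. The polynomial f is an irreducible sextic over Q, so G = Gal(f/Q) is one of the 16 transitive subgroups 6T1, ..., 6T16 of S_6. The discriminant of f is -201485505789952, which is not a perfect square, so G is not contained in A_6. The transitive groups of degree 6 not contained in A_6 are: C_6 (6T1, order 6), S_3 (6T2, order 6), D_6 (6T3, order 12), C_3 x S_3 (6T5, order 18), A_4 x C_2 (6T6, order 24), S_4 (6T8, order 24), S_3 x S_3 (6T9, order 36), S_4 x C_2 (6T11, order 48), (S_3 x S_3) : C_2 (6T13, order 72), PGL(2,5) (6T14, order 120), S_6 (6T16, order 720). By Dedekind's theorem, for a prime p not dividing disc(f) the degrees of the irreducible factors of f mod p form the cycle type of an element of G. Factoring f modulo the 29 such primes p <= 113 (skipping 2, which divides the discriminant), each new pattern first appears at: mod 3: f = (x^6 + 2x^4 + 2x^3 + x^2 + 2x + 2), pattern 6; mod 5: f = (x + 1)(x^2 + 3x + 3)(x^3 + 4x^2 + x + 1), pattern 3+2+1; mod 7: f = (x^2 + x + 4)(x^4 + x^3 + 5x + 4), pattern 4+2; mod 17: f = (x^3 + 11x^2 + 16x + 7)(x^3 + 11x^2 + 16x + 11), pattern 3+3; mod 19: f = (x^2 + x + 14)(x^2 + 9x + 7)(x^2 + 16x + 11), pattern 2+2+2; mod 37: f = (x + 3)(x + 29)(x^2 + 2x + 32)(x^2 + 28x + 6), pattern 2+2+1+1; mod 41: f = (x + 1)(x + 2)(x + 32)(x^3 + 35x^2 + 16x + 2), pattern 3+1+1+1; mod 113: f = (x + 20)(x + 40)(x + 43)(x + 44)(x^2 + 67x + 48), pattern 2+1+1+1+1. No other pattern occurs in this range, so the set of observed cycle types is {6, 3+2+1, 4+2, 3+3, 2+2+2, 2+2+1+1, 3+1+1+1, 2+1+1+1+1}. The candidates containing elements of all these cycle types are (S_3 x S_3) : C_2 (6T13) of order 72, S_6 (6T16) of order 720; the others are excluded. The observed types are precisely the cycle types that occur in (S_3 x S_3) : C_2 (6T13) (apart from the identity). Each of the other remaining candidates has further cycle types, and by the Chebotarev density theorem the matching factorization patterns would occur for a proportion of primes equal to their share of the group: S_6 (6T16) additionally contains elements of type 5+1, 4+1+1 (234 of its 720 elements, about 32% of primes). None of the 29 primes tested shows any such pattern (for each of these groups the chance of that is below 10^-4), which rules them out. Hence G = (S_3 x S_3) : C_2 (6T13), of order 72. The Galois group (S_3 x S_3) : C_2 (6T13) has order 72, so the splitting field has degree 72 over Q.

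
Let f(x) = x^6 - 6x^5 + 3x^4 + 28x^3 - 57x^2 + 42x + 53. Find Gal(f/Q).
The polynomial f is an irreducible sextic over Q, so G = Gal(f/Q) is one of the 16 transitive subgroups 6T1, ..., 6T16 of S_6. The discriminant of f is -450868486864896, which is not a perfect square, so G is not contained in A_6. The transitive groups of degree 6 not contained in A_6 are: C_6 (6T1, order 6), S_3 (6T2, order 6), D_6 (6T3, order 12), C_3 x S_3 (6T5, order 18), A_4 x C_2 (6T6, order 24), S_4 (6T8, order 24), S_3 x S_3 (6T9, order 36), S_4 x C_2 (6T11, order 48), (S_3 x S_3) : C_2 (6T13, order 72), PGL(2,5) (6T14, order 120), S_6 (6T16, order 720). By Dedekind's theorem, for a prime p not dividing disc(f) the degrees of the irreducible factors of f mod p form the cycle type of an element of G. Factoring f modulo the 33 such primes p <= 149 (skipping 2, 3, which divide the discriminant), each new pattern first appears at: mod 5: f = (x^3 + 3x + 2)(x^3 + 4x^2 + 4), pattern 3+3; mod 7: f = (x^6 + x^5 + 3x^4 + 6x^2 + 4), pattern 6; mod 17: f = (x + 3)(x + 12)(x^2 + 15x + 8)(x^2 + 15x + 15), pattern 2+2+1+1; mod 19: f = (x + 4)(x + 6)(x + 11)(x + 13)(x^2 + 17x + 6), pattern 2+1+1+1+1; mod 71: f = (x^2 + 69x + 4)(x^2 + 69x + 19)(x^2 + 69x + 39), pattern 2+2+2. No other pattern occurs in this range, so the set of observed cycle types is {3+3, 6, 2+2+1+1, 2+1+1+1+1, 2+2+2}. The candidates containing elements of all these cycle types are A_4 x C_2 (6T6) of order 24, S_4 x C_2 (6T11) of order 48, (S_3 x S_3) : C_2 (6T13) of order 72, S_6 (6T16) of order 720; the others are excluded. The observed types are precisely the cycle types that occur in A_4 x C_2 (6T6) (apart from the identity). Each of the other remaining candidates has further cycle types, and by the Chebotarev density theorem the matching factorization patterns would occur for a proportion of primes equal to their share of the group: S_4 x C_2 (6T11) additionally contains elements of type 4+2, 4+1+1 (12 of its 48 elements, about 25% of primes); (S_3 x S_3) : C_2 (6T13) additionally contains elements of type 4+2, 3+2+1, 3+1+1+1 (34 of its 72 elements, about 47% of primes); S_6 (6T16) additionally contains elements of type 5+1, 4+2, 4+1+1, 3+2+1, 3+1+1+1 (484 of its 720 elements, about 67% of primes). None of the 33 primes tested shows any such pattern (for each of these groups the chance of that is below 10^-4), which rules them out. Hence G = A_4 x C_2 (6T6), of order 24.

6T6: A_4 x C_2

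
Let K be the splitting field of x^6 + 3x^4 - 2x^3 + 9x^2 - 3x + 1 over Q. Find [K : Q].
6

The degree of the splitting field over Q equals the order of the Galois group, so first determine the group. The polynomial f is an irreducible sextic over Q, so G = Gal(f/Q) is one of the 16 transitive subgroups 6T1, ..., 6T16 of S_6. The discriminant of f is -129140163, which is not a perfect square, so G is not contained in A_6. The transitive groups of degree 6 not contained in A_6 are: C_6 (6T1, order 6), S_3 (6T2, order 6), D_6 (6T3, order 12), C_3 x S_3 (6T5, order 18), A_4 x C_2 (6T6, order 24), S_4 (6T8, order 24), S_3 x S_3 (6T9, order 36), S_4 x C_2 (6T11, order 48), (S_3 x S_3) : C_2 (6T13, order 72), PGL(2,5) (6T14, order 120), S_6 (6T16, order 720). By Dedekind's theorem, for a prime p not dividing disc(f) the degrees of the irreducible factors of f mod p form the cycle type of an element of G. Factoring f modulo the 37 such primes p <= 163 (skipping 3, which divides the discriminant), each new pattern first appears at: mod 2: f = (x^6 + x^4 + x^2 + x + 1), pattern 6; mod 7: f = (x^3 + x + 6)(x^3 + 2x + 6), pattern 3+3; mod 17: f = (x^2 + 3x + 9)(x^2 + 4x + 16)(x^2 + 10x + 15), pattern 2+2+2; mod 19: f = (x + 1)(x + 2)(x + 4)(x + 6)(x + 11)(x + 14), pattern 1+1+1+1+1+1. No other pattern occurs in this range, so the set of observed cycle types is {6, 3+3, 2+2+2, 1+1+1+1+1+1}. The candidates containing elements of all these cycle types are C_6 (6T1) of order 6, D_6 (6T3) of order 12, C_3 x S_3 (6T5) of order 18, A_4 x C_2 (6T6) of order 24, S_3 x S_3 (6T9) of order 36, S_4 x C_2 (6T11) of order 48, (S_3 x S_3) : C_2 (6T13) of order 72, PGL(2,5) (6T14) of order 120, S_6 (6T16) of order 720; the others are excluded. The observed types are precisely the cycle types that occur in C_6 (6T1). Each of the other remaining candidates has further cycle types, and by the Chebotarev density theorem the matching factorization patterns would occur for a proportion of primes equal to their share of the group: D_6 (6T3) additionally contains elements of type 2+2+1+1 (3 of its 12 elements, about 25% of primes); C_3 x S_3 (6T5) additionally contains elements of type 3+1+1+1 (4 of its 18 elements, about 22% of primes); A_4 x C_2 (6T6) additionally contains elements of type 2+2+1+1, 2+1+1+1+1 (6 of its 24 elements, about 25% of primes); S_3 x S_3 (6T9) additionally contains elements of type 3+1+1+1, 2+2+1+1 (13 of its 36 elements, about 36% of primes); S_4 x C_2 (6T11) additionally contains elements of type 4+2, 4+1+1, 2+2+1+1, 2+1+1+1+1 (24 of its 48 elements, about 50% of primes); (S_3 x S_3) : C_2 (6T13) additionally contains elements of type 4+2, 3+2+1, 3+1+1+1, 2+2+1+1, 2+1+1+1+1 (49 of its 72 elements, about 68% of primes); PGL(2,5) (6T14) additionally contains elements of type 5+1, 4+1+1, 2+2+1+1 (69 of its 120 elements, about 58% of primes); S_6 (6T16) additionally contains elements of type 5+1, 4+2, 4+1+1, 3+2+1, 3+1+1+1, 2+2+1+1, 2+1+1+1+1 (544 of its 720 elements, about 76% of primes). None of the 37 primes tested shows any such pattern (for each of these groups the chance of that is below 10^-4), which rules them out. Hence G = C_6 (6T1), of order 6. The Galois group C_6 (6T1) has order 6, so the splitting field has degree 6 over Q.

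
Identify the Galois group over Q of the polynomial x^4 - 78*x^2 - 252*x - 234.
The polynomial is an irreducible quartic over Q and its discriminant is -5939682048, which is not a perfect square, so the Galois group is not contained in A_4. The resolvent cubic y^3 + 78*y^2 + 936*y + 9504 has exactly one rational root, so the Galois group is C_4 or D_4. The quartic remains irreducible over Q(sqrt(disc)), so the group is D_4.

D_4, the dihedral group of order 8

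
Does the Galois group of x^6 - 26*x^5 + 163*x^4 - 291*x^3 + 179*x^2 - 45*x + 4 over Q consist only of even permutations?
Yes

The polynomial is irreducible of degree 6 over Q. Its discriminant is 30991489 = 5567^2, a perfect square. A Galois group lies in the alternating group exactly when the discriminant is a square in Q, so the Galois group (PSL(2,5)) is contained in A_6.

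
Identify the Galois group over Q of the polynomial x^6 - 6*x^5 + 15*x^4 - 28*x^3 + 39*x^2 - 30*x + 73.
The polynomial f is an irreducible sextic over Q, so G = Gal(f/Q) is one of the 16 transitive subgroups 6T1, ..., 6T16 of S_6. The discriminant of f is -21134460321792, which is not a perfect square, so G is not contained in A_6. The transitive groups of degree 6 not contained in A_6 are: C_6 (6T1, order 6), S_3 (6T2, order 6), D_6 (6T3, order 12), C_3 x S_3 (6T5, order 18), A_4 x C_2 (6T6, order 24), S_4 (6T8, order 24), S_3 x S_3 (6T9, order 36), S_4 x C_2 (6T11, order 48), (S_3 x S_3) : C_2 (6T13, order 72), PGL(2,5) (6T14, order 120), S_6 (6T16, order 720). By Dedekind's theorem, for a prime p not dividing disc(f) the degrees of the irreducible factors of f mod p form the cycle type of an element of G. Factoring f modulo the 37 such primes p <= 167 (skipping 2, 3, which divide the discriminant), each new pattern first appears at: mod 5: f = (x^6 + 4x^5 + 2x^3 + 4x^2 + 3), pattern 6; mod 7: f = (x^3 + 4x^2 + 3x + 1)(x^3 + 4x^2 + 3x + 3), pattern 3+3; mod 17: f = (x^2 + 7x + 13)(x^2 + 9x + 11)(x^2 + 12x + 8), pattern 2+2+2; mod 19: f = (x + 7)(x + 9)(x + 11)(x + 12)(x + 14)(x + 17), pattern 1+1+1+1+1+1. No other pattern occurs in this range, so the set of observed cycle types is {6, 3+3, 2+2+2, 1+1+1+1+1+1}. The candidates containing elements of all these cycle types are C_6 (6T1) of order 6, D_6 (6T3) of order 12, C_3 x S_3 (6T5) of order 18, A_4 x C_2 (6T6) of order 24, S_3 x S_3 (6T9) of order 36, S_4 x C_2 (6T11) of order 48, (S_3 x S_3) : C_2 (6T13) of order 72, PGL(2,5) (6T14) of order 120, S_6 (6T16) of order 720; the others are excluded. The observed types are precisely the cycle types that occur in C_6 (6T1). Each of the other remaining candidates has further cycle types, and by the Chebotarev density theorem the matching factorization patterns would occur for a proportion of primes equal to their share of the group: D_6 (6T3) additionally contains elements of type 2+2+1+1 (3 of its 12 elements, about 25% of primes); C_3 x S_3 (6T5) additionally contains elements of type 3+1+1+1 (4 of its 18 elements, about 22% of primes); A_4 x C_2 (6T6) additionally contains elements of type 2+2+1+1, 2+1+1+1+1 (6 of its 24 elements, about 25% of primes); S_3 x S_3 (6T9) additionally contains elements of type 3+1+1+1, 2+2+1+1 (13 of its 36 elements, about 36% of primes); S_4 x C_2 (6T11) additionally contains elements of type 4+2, 4+1+1, 2+2+1+1, 2+1+1+1+1 (24 of its 48 elements, about 50% of primes); (S_3 x S_3) : C_2 (6T13) additionally contains elements of type 4+2, 3+2+1, 3+1+1+1, 2+2+1+1, 2+1+1+1+1 (49 of its 72 elements, about 68% of primes); PGL(2,5) (6T14) additionally contains elements of type 5+1, 4+1+1, 2+2+1+1 (69 of its 120 elements, about 58% of primes); S_6 (6T16) additionally contains elements of type 5+1, 4+2, 4+1+1, 3+2+1, 3+1+1+1, 2+2+1+1, 2+1+1+1+1 (544 of its 720 elements, about 76% of primes). None of the 37 primes tested shows any such pattern (for each of these groups the chance of that is below 10^-4), which rules them out. Hence G = C_6 (6T1), of order 6.

C_6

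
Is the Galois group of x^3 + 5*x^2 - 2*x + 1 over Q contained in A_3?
The polynomial is irreducible of degree 3 over Q. Its discriminant is -575, which is not a perfect square. A Galois group lies in the alternating group exactly when the discriminant is a square in Q, so the Galois group (S_3) is not contained in A_3.

No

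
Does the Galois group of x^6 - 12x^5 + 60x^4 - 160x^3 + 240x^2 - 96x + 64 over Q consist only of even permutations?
No

The polynomial is irreducible of degree 6 over Q. Its discriminant is -9727331052552192, which is not a perfect square. A Galois group lies in the alternating group exactly when the discriminant is a square in Q, so the Galois group ((S_3 x S_3) : C_2) is not contained in A_6.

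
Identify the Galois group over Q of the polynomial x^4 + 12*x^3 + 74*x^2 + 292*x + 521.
The polynomial is an irreducible quartic over Q and its discriminant is 235929600 = 15360^2, a perfect square, so the Galois group is contained in A_4. The resolvent cubic y^3 - 74*y^2 + 1420*y - 6072 splits completely over Q, which gives the Klein four-group V_4.

V_4 (also written V4)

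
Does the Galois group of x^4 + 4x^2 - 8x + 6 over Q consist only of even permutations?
The polynomial is irreducible of degree 4 over Q. Its discriminant is 100352, which is not a perfect square. A Galois group lies in the alternating group exactly when the discriminant is a square in Q, so the Galois group (D_4) is not contained in A_4.

No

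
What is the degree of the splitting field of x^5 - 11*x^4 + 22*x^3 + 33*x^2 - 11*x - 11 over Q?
5

The degree of the splitting field over Q equals the order of the Galois group, so first determine the group. The polynomial f is an irreducible quintic over Q, so G = Gal(f/Q) is a transitive subgroup of S_5: one of C_5 (5T1, order 5), D_5 (5T2, order 10), F_20 (5T3, order 20), A_5 (5T4, order 60) or S_5 (5T5, order 120). The discriminant of f is 14320669561 = 119669^2, a perfect square, so G is contained in A_5. The transitive groups of degree 5 contained in A_5 are: C_5 (5T1, order 5), D_5 (5T2, order 10), A_5 (5T4, order 60). By Dedekind's theorem, for a prime p not dividing disc(f) the degrees of the irreducible factors of f mod p form the cycle type of an element of G. Factoring f modulo the 14 such primes p <= 59 (skipping 11, 23, 43, which divide the discriminant), each new pattern first appears at: mod 2: f = (x^5 + x^4 + x^2 + x + 1), pattern 5. No other pattern occurs in this range, so the set of observed cycle types is {5}. The candidates containing elements of all these cycle types are C_5 (5T1) of order 5, D_5 (5T2) of order 10, A_5 (5T4) of order 60; the others are excluded. The observed types are precisely the cycle types that occur in C_5 (5T1) (apart from the identity). Each of the other remaining candidates has further cycle types, and by the Chebotarev density theorem the matching factorization patterns would occur for a proportion of primes equal to their share of the group: D_5 (5T2) additionally contains elements of type 2+2+1 (5 of its 10 elements, about 50% of primes); A_5 (5T4) additionally contains elements of type 3+1+1, 2+2+1 (35 of its 60 elements, about 58% of primes). None of the 14 primes tested shows any such pattern (for each of these groups the chance of that is below 10^-4), which rules them out. Hence G = C_5 (5T1), of order 5. The Galois group C_5 (5T1) has order 5, so the splitting field has degree 5 over Q.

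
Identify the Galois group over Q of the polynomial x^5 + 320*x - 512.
The polynomial f is an irreducible quintic over Q, so G = Gal(f/Q) is a transitive subgroup of S_5: one of C_5 (5T1, order 5), D_5 (5T2, order 10), F_20 (5T3, order 20), A_5 (5T4, order 60) or S_5 (5T5, order 120). The discriminant of f is 1073741824000000 = 32768000^2, a perfect square, so G is contained in A_5. The transitive groups of degree 5 contained in A_5 are: C_5 (5T1, order 5), D_5 (5T2, order 10), A_5 (5T4, order 60). By Dedekind's theorem, for a prime p not dividing disc(f) the degrees of the irreducible factors of f mod p form the cycle type of an element of G. Factoring f modulo the 2 such primes p <= 7 (skipping 2, 5, which divide the discriminant), each new pattern first appears at: mod 3: f = (x^5 + 2x + 1), pattern 5; mod 7: f = (x + 1)(x + 3)(x^3 + 3x^2 + 6x + 2), pattern 3+1+1. No other pattern occurs in this range, so the set of observed cycle types is {5, 3+1+1}. Among the candidates above, the only group containing elements of all these cycle types is A_5 (5T4) — each of C_5 (5T1), D_5 (5T2) lacks at least one of them. Hence G = A_5 (5T4), of order 60.

A_5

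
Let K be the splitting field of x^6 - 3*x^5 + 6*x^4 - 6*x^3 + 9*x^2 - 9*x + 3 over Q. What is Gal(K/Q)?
The polynomial f is an irreducible sextic over Q, so G = Gal(f/Q) is one of the 16 transitive subgroups 6T1, ..., 6T16 of S_6. The discriminant of f is -7105563, which is not a perfect square, so G is not contained in A_6. The transitive groups of degree 6 not contained in A_6 are: C_6 (6T1, order 6), S_3 (6T2, order 6), D_6 (6T3, order 12), C_3 x S_3 (6T5, order 18), A_4 x C_2 (6T6, order 24), S_4 (6T8, order 24), S_3 x S_3 (6T9, order 36), S_4 x C_2 (6T11, order 48), (S_3 x S_3) : C_2 (6T13, order 72), PGL(2,5) (6T14, order 120), S_6 (6T16, order 720). By Dedekind's theorem, for a prime p not dividing disc(f) the degrees of the irreducible factors of f mod p form the cycle type of an element of G. Factoring f modulo the 37 such primes p <= 167 (skipping 3, 19, which divide the discriminant), each new pattern first appears at: mod 2: f = (x^6 + x^5 + x^2 + x + 1), pattern 6; mod 7: f = (x^3 + 5x^2 + 6x + 6)(x^3 + 6x^2 + 5x + 4), pattern 3+3; mod 17: f = (x^2 + 2x + 6)(x^2 + 3x + 12)(x^2 + 9x + 5), pattern 2+2+2; mod 37: f = (x + 1)(x + 19)(x + 29)(x + 30)(x + 31)(x + 35), pattern 1+1+1+1+1+1. No other pattern occurs in this range, so the set of observed cycle types is {6, 3+3, 2+2+2, 1+1+1+1+1+1}. The candidates containing elements of all these cycle types are C_6 (6T1) of order 6, D_6 (6T3) of order 12, C_3 x S_3 (6T5) of order 18, A_4 x C_2 (6T6) of order 24, S_3 x S_3 (6T9) of order 36, S_4 x C_2 (6T11) of order 48, (S_3 x S_3) : C_2 (6T13) of order 72, PGL(2,5) (6T14) of order 120, S_6 (6T16) of order 720; the others are excluded. The observed types are precisely the cycle types that occur in C_6 (6T1). Each of the other remaining candidates has further cycle types, and by the Chebotarev density theorem the matching factorization patterns would occur for a proportion of primes equal to their share of the group: D_6 (6T3) additionally contains elements of type 2+2+1+1 (3 of its 12 elements, about 25% of primes); C_3 x S_3 (6T5) additionally contains elements of type 3+1+1+1 (4 of its 18 elements, about 22% of primes); A_4 x C_2 (6T6) additionally contains elements of type 2+2+1+1, 2+1+1+1+1 (6 of its 24 elements, about 25% of primes); S_3 x S_3 (6T9) additionally contains elements of type 3+1+1+1, 2+2+1+1 (13 of its 36 elements, about 36% of primes); S_4 x C_2 (6T11) additionally contains elements of type 4+2, 4+1+1, 2+2+1+1, 2+1+1+1+1 (24 of its 48 elements, about 50% of primes); (S_3 x S_3) : C_2 (6T13) additionally contains elements of type 4+2, 3+2+1, 3+1+1+1, 2+2+1+1, 2+1+1+1+1 (49 of its 72 elements, about 68% of primes); PGL(2,5) (6T14) additionally contains elements of type 5+1, 4+1+1, 2+2+1+1 (69 of its 120 elements, about 58% of primes); S_6 (6T16) additionally contains elements of type 5+1, 4+2, 4+1+1, 3+2+1, 3+1+1+1, 2+2+1+1, 2+1+1+1+1 (544 of its 720 elements, about 76% of primes). None of the 37 primes tested shows any such pattern (for each of these groups the chance of that is below 10^-4), which rules them out. Hence G = C_6 (6T1), of order 6.

C_6, the cyclic group of order 6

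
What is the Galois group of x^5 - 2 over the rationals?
The polynomial f is an irreducible quintic over Q, so G = Gal(f/Q) is a transitive subgroup of S_5: one of C_5 (5T1, order 5), D_5 (5T2, order 10), F_20 (5T3, order 20), A_5 (5T4, order 60) or S_5 (5T5, order 120). The discriminant of f is 50000, which is not a perfect square, so G is not contained in A_5. The transitive groups of degree 5 not contained in A_5 are: F_20 (5T3, order 20), S_5 (5T5, order 120). By Dedekind's theorem, for a prime p not dividing disc(f) the degrees of the irreducible factors of f mod p form the cycle type of an element of G. Factoring f modulo the 18 such primes p <= 71 (skipping 2, 5, which divide the discriminant), each new pattern first appears at: mod 3: f = (x + 1)(x^4 + 2x^3 + x^2 + 2x + 1), pattern 4+1; mod 11: f = (x^5 + 9), pattern 5; mod 19: f = (x + 4)(x^2 + 16x + 16)(x^2 + 18x + 16), pattern 2+2+1. No other pattern occurs in this range, so the set of observed cycle types is {4+1, 5, 2+2+1}. The candidates containing elements of all these cycle types are F_20 (5T3) of order 20, S_5 (5T5) of order 120; the others are excluded. The observed types are precisely the cycle types that occur in F_20 (5T3) (apart from the identity). Each of the other remaining candidates has further cycle types, and by the Chebotarev density theorem the matching factorization patterns would occur for a proportion of primes equal to their share of the group: S_5 (5T5) additionally contains elements of type 3+2, 3+1+1, 2+1+1+1 (50 of its 120 elements, about 42% of primes). None of the 18 primes tested shows any such pattern (for each of these groups the chance of that is below 10^-4), which rules them out. Hence G = F_20 (5T3), of order 20.

F_20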